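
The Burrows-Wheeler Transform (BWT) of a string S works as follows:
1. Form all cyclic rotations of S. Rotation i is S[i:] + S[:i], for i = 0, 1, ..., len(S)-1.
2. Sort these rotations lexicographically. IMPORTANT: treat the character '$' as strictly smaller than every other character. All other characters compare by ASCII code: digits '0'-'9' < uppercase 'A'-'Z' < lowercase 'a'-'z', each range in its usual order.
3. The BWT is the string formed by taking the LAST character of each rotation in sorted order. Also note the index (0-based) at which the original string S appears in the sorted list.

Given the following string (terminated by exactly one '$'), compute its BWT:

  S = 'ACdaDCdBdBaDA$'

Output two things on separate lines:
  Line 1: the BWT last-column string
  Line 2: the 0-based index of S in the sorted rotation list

Answer: AD$ddDAaaBdBCC
2

Derivation:
All 14 rotations (rotation i = S[i:]+S[:i]):
  rot[0] = ACdaDCdBdBaDA$
  rot[1] = CdaDCdBdBaDA$A
  rot[2] = daDCdBdBaDA$AC
  rot[3] = aDCdBdBaDA$ACd
  rot[4] = DCdBdBaDA$ACda
  rot[5] = CdBdBaDA$ACdaD
  rot[6] = dBdBaDA$ACdaDC
  rot[7] = BdBaDA$ACdaDCd
  rot[8] = dBaDA$ACdaDCdB
  rot[9] = BaDA$ACdaDCdBd
  rot[10] = aDA$ACdaDCdBdB
  rot[11] = DA$ACdaDCdBdBa
  rot[12] = A$ACdaDCdBdBaD
  rot[13] = $ACdaDCdBdBaDA
Sorted (with $ < everything):
  sorted[0] = $ACdaDCdBdBaDA  (last char: 'A')
  sorted[1] = A$ACdaDCdBdBaD  (last char: 'D')
  sorted[2] = ACdaDCdBdBaDA$  (last char: '$')
  sorted[3] = BaDA$ACdaDCdBd  (last char: 'd')
  sorted[4] = BdBaDA$ACdaDCd  (last char: 'd')
  sorted[5] = CdBdBaDA$ACdaD  (last char: 'D')
  sorted[6] = CdaDCdBdBaDA$A  (last char: 'A')
  sorted[7] = DA$ACdaDCdBdBa  (last char: 'a')
  sorted[8] = DCdBdBaDA$ACda  (last char: 'a')
  sorted[9] = aDA$ACdaDCdBdB  (last char: 'B')
  sorted[10] = aDCdBdBaDA$ACd  (last char: 'd')
  sorted[11] = dBaDA$ACdaDCdB  (last char: 'B')
  sorted[12] = dBdBaDA$ACdaDC  (last char: 'C')
  sorted[13] = daDCdBdBaDA$AC  (last char: 'C')
Last column: AD$ddDAaaBdBCC
Original string S is at sorted index 2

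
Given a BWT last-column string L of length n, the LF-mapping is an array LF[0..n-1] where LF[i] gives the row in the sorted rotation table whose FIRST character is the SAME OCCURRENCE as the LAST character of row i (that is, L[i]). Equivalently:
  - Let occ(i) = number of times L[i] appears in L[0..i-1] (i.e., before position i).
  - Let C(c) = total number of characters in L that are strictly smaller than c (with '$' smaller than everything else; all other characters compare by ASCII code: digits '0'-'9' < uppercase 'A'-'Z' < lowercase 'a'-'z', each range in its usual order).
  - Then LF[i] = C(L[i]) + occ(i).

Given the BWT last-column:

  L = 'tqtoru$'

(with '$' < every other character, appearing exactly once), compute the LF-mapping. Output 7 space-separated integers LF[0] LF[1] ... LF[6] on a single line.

Answer: 4 2 5 1 3 6 0

Derivation:
Char counts: '$':1, 'o':1, 'q':1, 'r':1, 't':2, 'u':1
C (first-col start): C('$')=0, C('o')=1, C('q')=2, C('r')=3, C('t')=4, C('u')=6
L[0]='t': occ=0, LF[0]=C('t')+0=4+0=4
L[1]='q': occ=0, LF[1]=C('q')+0=2+0=2
L[2]='t': occ=1, LF[2]=C('t')+1=4+1=5
L[3]='o': occ=0, LF[3]=C('o')+0=1+0=1
L[4]='r': occ=0, LF[4]=C('r')+0=3+0=3
L[5]='u': occ=0, LF[5]=C('u')+0=6+0=6
L[6]='$': occ=0, LF[6]=C('$')+0=0+0=0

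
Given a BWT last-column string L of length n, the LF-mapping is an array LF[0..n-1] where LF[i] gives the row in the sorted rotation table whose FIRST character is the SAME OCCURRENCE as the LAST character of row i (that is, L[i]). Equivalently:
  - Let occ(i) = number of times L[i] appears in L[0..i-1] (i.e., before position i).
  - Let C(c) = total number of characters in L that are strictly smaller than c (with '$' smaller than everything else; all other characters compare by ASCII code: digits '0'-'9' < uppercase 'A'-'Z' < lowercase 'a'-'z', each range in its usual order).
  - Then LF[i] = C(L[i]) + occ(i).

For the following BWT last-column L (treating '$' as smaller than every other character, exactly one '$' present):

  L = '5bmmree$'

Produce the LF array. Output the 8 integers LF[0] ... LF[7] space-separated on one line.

Char counts: '$':1, '5':1, 'b':1, 'e':2, 'm':2, 'r':1
C (first-col start): C('$')=0, C('5')=1, C('b')=2, C('e')=3, C('m')=5, C('r')=7
L[0]='5': occ=0, LF[0]=C('5')+0=1+0=1
L[1]='b': occ=0, LF[1]=C('b')+0=2+0=2
L[2]='m': occ=0, LF[2]=C('m')+0=5+0=5
L[3]='m': occ=1, LF[3]=C('m')+1=5+1=6
L[4]='r': occ=0, LF[4]=C('r')+0=7+0=7
L[5]='e': occ=0, LF[5]=C('e')+0=3+0=3
L[6]='e': occ=1, LF[6]=C('e')+1=3+1=4
L[7]='$': occ=0, LF[7]=C('$')+0=0+0=0

Answer: 1 2 5 6 7 3 4 0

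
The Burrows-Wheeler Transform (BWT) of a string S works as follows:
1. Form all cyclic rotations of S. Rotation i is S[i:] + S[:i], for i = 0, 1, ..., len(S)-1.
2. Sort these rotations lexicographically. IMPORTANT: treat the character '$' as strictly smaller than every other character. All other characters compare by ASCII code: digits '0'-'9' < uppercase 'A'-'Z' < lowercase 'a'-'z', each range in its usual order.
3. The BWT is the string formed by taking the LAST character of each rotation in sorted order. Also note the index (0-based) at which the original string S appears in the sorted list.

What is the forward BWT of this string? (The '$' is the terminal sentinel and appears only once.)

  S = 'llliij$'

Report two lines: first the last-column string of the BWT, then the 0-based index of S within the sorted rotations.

Answer: jliill$
6

Derivation:
All 7 rotations (rotation i = S[i:]+S[:i]):
  rot[0] = llliij$
  rot[1] = lliij$l
  rot[2] = liij$ll
  rot[3] = iij$lll
  rot[4] = ij$llli
  rot[5] = j$lllii
  rot[6] = $llliij
Sorted (with $ < everything):
  sorted[0] = $llliij  (last char: 'j')
  sorted[1] = iij$lll  (last char: 'l')
  sorted[2] = ij$llli  (last char: 'i')
  sorted[3] = j$lllii  (last char: 'i')
  sorted[4] = liij$ll  (last char: 'l')
  sorted[5] = lliij$l  (last char: 'l')
  sorted[6] = llliij$  (last char: '$')
Last column: jliill$
Original string S is at sorted index 6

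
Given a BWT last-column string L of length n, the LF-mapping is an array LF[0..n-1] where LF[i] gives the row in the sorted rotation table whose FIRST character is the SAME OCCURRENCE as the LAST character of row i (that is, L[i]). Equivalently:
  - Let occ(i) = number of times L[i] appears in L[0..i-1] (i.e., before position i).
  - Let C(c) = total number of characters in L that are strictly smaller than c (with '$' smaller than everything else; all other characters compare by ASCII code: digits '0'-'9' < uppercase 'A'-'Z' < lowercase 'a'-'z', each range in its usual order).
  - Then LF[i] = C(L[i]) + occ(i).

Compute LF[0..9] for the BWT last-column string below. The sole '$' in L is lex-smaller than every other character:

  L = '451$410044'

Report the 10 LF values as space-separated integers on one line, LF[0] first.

Char counts: '$':1, '0':2, '1':2, '4':4, '5':1
C (first-col start): C('$')=0, C('0')=1, C('1')=3, C('4')=5, C('5')=9
L[0]='4': occ=0, LF[0]=C('4')+0=5+0=5
L[1]='5': occ=0, LF[1]=C('5')+0=9+0=9
L[2]='1': occ=0, LF[2]=C('1')+0=3+0=3
L[3]='$': occ=0, LF[3]=C('$')+0=0+0=0
L[4]='4': occ=1, LF[4]=C('4')+1=5+1=6
L[5]='1': occ=1, LF[5]=C('1')+1=3+1=4
L[6]='0': occ=0, LF[6]=C('0')+0=1+0=1
L[7]='0': occ=1, LF[7]=C('0')+1=1+1=2
L[8]='4': occ=2, LF[8]=C('4')+2=5+2=7
L[9]='4': occ=3, LF[9]=C('4')+3=5+3=8

Answer: 5 9 3 0 6 4 1 2 7 8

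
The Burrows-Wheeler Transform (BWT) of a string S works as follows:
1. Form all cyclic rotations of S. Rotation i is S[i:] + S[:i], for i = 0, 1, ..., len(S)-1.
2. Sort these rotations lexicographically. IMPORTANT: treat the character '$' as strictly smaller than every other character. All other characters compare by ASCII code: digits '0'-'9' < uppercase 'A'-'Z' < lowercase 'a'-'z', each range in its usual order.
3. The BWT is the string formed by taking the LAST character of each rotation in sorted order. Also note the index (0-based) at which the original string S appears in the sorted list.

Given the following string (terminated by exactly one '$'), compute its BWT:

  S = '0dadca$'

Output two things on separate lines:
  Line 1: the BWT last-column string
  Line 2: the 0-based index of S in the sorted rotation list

All 7 rotations (rotation i = S[i:]+S[:i]):
  rot[0] = 0dadca$
  rot[1] = dadca$0
  rot[2] = adca$0d
  rot[3] = dca$0da
  rot[4] = ca$0dad
  rot[5] = a$0dadc
  rot[6] = $0dadca
Sorted (with $ < everything):
  sorted[0] = $0dadca  (last char: 'a')
  sorted[1] = 0dadca$  (last char: '$')
  sorted[2] = a$0dadc  (last char: 'c')
  sorted[3] = adca$0d  (last char: 'd')
  sorted[4] = ca$0dad  (last char: 'd')
  sorted[5] = dadca$0  (last char: '0')
  sorted[6] = dca$0da  (last char: 'a')
Last column: a$cdd0a
Original string S is at sorted index 1

Answer: a$cdd0a
1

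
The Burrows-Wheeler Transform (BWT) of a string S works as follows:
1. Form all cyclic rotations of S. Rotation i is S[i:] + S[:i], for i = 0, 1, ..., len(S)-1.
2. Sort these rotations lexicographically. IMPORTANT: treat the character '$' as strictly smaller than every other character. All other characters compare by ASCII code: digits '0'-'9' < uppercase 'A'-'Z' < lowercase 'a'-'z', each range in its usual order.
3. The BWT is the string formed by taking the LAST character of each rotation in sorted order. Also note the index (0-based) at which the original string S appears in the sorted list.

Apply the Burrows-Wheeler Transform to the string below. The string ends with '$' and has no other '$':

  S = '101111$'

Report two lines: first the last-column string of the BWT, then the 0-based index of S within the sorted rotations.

Answer: 111$110
3

Derivation:
All 7 rotations (rotation i = S[i:]+S[:i]):
  rot[0] = 101111$
  rot[1] = 01111$1
  rot[2] = 1111$10
  rot[3] = 111$101
  rot[4] = 11$1011
  rot[5] = 1$10111
  rot[6] = $101111
Sorted (with $ < everything):
  sorted[0] = $101111  (last char: '1')
  sorted[1] = 01111$1  (last char: '1')
  sorted[2] = 1$10111  (last char: '1')
  sorted[3] = 101111$  (last char: '$')
  sorted[4] = 11$1011  (last char: '1')
  sorted[5] = 111$101  (last char: '1')
  sorted[6] = 1111$10  (last char: '0')
Last column: 111$110
Original string S is at sorted index 3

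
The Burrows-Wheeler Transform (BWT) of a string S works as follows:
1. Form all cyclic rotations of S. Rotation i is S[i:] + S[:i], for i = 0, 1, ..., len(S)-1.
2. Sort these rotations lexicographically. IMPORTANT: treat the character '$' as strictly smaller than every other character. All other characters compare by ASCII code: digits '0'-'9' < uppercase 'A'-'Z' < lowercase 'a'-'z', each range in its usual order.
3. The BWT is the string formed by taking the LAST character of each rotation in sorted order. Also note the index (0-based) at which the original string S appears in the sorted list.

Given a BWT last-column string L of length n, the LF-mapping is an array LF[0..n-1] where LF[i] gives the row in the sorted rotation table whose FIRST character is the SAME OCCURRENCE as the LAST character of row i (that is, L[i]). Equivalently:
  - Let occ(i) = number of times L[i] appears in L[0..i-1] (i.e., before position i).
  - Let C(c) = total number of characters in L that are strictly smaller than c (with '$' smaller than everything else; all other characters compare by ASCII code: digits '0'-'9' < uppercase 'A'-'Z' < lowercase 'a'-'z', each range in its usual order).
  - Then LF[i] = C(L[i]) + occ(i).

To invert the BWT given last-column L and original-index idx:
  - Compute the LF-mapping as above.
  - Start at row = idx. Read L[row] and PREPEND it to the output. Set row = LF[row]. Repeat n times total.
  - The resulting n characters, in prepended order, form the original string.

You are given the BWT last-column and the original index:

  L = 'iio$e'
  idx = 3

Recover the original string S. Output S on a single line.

Answer: ieoi$

Derivation:
LF mapping: 2 3 4 0 1
Walk LF starting at row 3, prepending L[row]:
  step 1: row=3, L[3]='$', prepend. Next row=LF[3]=0
  step 2: row=0, L[0]='i', prepend. Next row=LF[0]=2
  step 3: row=2, L[2]='o', prepend. Next row=LF[2]=4
  step 4: row=4, L[4]='e', prepend. Next row=LF[4]=1
  step 5: row=1, L[1]='i', prepend. Next row=LF[1]=3
Reversed output: ieoi$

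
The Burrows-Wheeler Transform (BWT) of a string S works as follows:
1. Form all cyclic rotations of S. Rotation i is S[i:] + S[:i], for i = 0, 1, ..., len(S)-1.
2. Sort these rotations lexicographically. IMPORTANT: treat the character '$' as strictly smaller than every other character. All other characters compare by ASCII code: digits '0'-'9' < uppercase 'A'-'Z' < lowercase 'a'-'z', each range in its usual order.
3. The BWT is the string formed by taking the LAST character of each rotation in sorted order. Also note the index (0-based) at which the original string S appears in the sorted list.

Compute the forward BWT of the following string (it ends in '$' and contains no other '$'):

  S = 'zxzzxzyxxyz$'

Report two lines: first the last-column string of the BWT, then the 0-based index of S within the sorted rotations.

Answer: zyxzzzxyz$xx
9

Derivation:
All 12 rotations (rotation i = S[i:]+S[:i]):
  rot[0] = zxzzxzyxxyz$
  rot[1] = xzzxzyxxyz$z
  rot[2] = zzxzyxxyz$zx
  rot[3] = zxzyxxyz$zxz
  rot[4] = xzyxxyz$zxzz
  rot[5] = zyxxyz$zxzzx
  rot[6] = yxxyz$zxzzxz
  rot[7] = xxyz$zxzzxzy
  rot[8] = xyz$zxzzxzyx
  rot[9] = yz$zxzzxzyxx
  rot[10] = z$zxzzxzyxxy
  rot[11] = $zxzzxzyxxyz
Sorted (with $ < everything):
  sorted[0] = $zxzzxzyxxyz  (last char: 'z')
  sorted[1] = xxyz$zxzzxzy  (last char: 'y')
  sorted[2] = xyz$zxzzxzyx  (last char: 'x')
  sorted[3] = xzyxxyz$zxzz  (last char: 'z')
  sorted[4] = xzzxzyxxyz$z  (last char: 'z')
  sorted[5] = yxxyz$zxzzxz  (last char: 'z')
  sorted[6] = yz$zxzzxzyxx  (last char: 'x')
  sorted[7] = z$zxzzxzyxxy  (last char: 'y')
  sorted[8] = zxzyxxyz$zxz  (last char: 'z')
  sorted[9] = zxzzxzyxxyz$  (last char: '$')
  sorted[10] = zyxxyz$zxzzx  (last char: 'x')
  sorted[11] = zzxzyxxyz$zx  (last char: 'x')
Last column: zyxzzzxyz$xx
Original string S is at sorted index 9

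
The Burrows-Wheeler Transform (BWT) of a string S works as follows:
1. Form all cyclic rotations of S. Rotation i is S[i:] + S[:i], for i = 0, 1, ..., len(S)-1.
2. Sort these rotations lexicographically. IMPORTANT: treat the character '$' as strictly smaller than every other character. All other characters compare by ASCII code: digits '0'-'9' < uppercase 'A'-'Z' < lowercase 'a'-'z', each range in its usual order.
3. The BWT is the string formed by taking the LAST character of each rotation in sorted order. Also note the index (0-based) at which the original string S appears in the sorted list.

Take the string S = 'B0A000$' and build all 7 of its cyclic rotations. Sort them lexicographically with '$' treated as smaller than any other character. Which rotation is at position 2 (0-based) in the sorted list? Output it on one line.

All 7 rotations (rotation i = S[i:]+S[:i]):
  rot[0] = B0A000$
  rot[1] = 0A000$B
  rot[2] = A000$B0
  rot[3] = 000$B0A
  rot[4] = 00$B0A0
  rot[5] = 0$B0A00
  rot[6] = $B0A000
Sorted (with $ < everything):
  sorted[0] = $B0A000
  sorted[1] = 0$B0A00
  sorted[2] = 00$B0A0
  sorted[3] = 000$B0A
  sorted[4] = 0A000$B
  sorted[5] = A000$B0
  sorted[6] = B0A000$
sorted[2] = 00$B0A0

Answer: 00$B0A0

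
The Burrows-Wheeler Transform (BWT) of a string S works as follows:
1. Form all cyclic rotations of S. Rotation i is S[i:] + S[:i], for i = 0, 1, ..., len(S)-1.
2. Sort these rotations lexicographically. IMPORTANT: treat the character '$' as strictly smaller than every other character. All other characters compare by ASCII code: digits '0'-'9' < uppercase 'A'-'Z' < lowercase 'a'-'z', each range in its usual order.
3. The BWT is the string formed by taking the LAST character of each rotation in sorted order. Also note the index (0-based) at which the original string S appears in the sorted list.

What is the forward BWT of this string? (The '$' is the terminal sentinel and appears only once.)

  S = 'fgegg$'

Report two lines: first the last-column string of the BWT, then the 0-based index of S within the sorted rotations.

All 6 rotations (rotation i = S[i:]+S[:i]):
  rot[0] = fgegg$
  rot[1] = gegg$f
  rot[2] = egg$fg
  rot[3] = gg$fge
  rot[4] = g$fgeg
  rot[5] = $fgegg
Sorted (with $ < everything):
  sorted[0] = $fgegg  (last char: 'g')
  sorted[1] = egg$fg  (last char: 'g')
  sorted[2] = fgegg$  (last char: '$')
  sorted[3] = g$fgeg  (last char: 'g')
  sorted[4] = gegg$f  (last char: 'f')
  sorted[5] = gg$fge  (last char: 'e')
Last column: gg$gfe
Original string S is at sorted index 2

Answer: gg$gfe
2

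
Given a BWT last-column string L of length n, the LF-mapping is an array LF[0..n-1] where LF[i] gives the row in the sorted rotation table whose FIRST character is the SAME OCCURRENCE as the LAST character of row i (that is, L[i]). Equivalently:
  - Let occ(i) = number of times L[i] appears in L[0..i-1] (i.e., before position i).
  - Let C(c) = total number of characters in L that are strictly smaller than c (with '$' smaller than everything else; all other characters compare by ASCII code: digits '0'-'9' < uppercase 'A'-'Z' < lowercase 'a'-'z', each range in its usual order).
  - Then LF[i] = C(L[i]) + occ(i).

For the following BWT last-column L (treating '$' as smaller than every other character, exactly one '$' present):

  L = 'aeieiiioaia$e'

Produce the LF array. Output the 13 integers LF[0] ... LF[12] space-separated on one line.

Answer: 1 4 7 5 8 9 10 12 2 11 3 0 6

Derivation:
Char counts: '$':1, 'a':3, 'e':3, 'i':5, 'o':1
C (first-col start): C('$')=0, C('a')=1, C('e')=4, C('i')=7, C('o')=12
L[0]='a': occ=0, LF[0]=C('a')+0=1+0=1
L[1]='e': occ=0, LF[1]=C('e')+0=4+0=4
L[2]='i': occ=0, LF[2]=C('i')+0=7+0=7
L[3]='e': occ=1, LF[3]=C('e')+1=4+1=5
L[4]='i': occ=1, LF[4]=C('i')+1=7+1=8
L[5]='i': occ=2, LF[5]=C('i')+2=7+2=9
L[6]='i': occ=3, LF[6]=C('i')+3=7+3=10
L[7]='o': occ=0, LF[7]=C('o')+0=12+0=12
L[8]='a': occ=1, LF[8]=C('a')+1=1+1=2
L[9]='i': occ=4, LF[9]=C('i')+4=7+4=11
L[10]='a': occ=2, LF[10]=C('a')+2=1+2=3
L[11]='$': occ=0, LF[11]=C('$')+0=0+0=0
L[12]='e': occ=2, LF[12]=C('e')+2=4+2=6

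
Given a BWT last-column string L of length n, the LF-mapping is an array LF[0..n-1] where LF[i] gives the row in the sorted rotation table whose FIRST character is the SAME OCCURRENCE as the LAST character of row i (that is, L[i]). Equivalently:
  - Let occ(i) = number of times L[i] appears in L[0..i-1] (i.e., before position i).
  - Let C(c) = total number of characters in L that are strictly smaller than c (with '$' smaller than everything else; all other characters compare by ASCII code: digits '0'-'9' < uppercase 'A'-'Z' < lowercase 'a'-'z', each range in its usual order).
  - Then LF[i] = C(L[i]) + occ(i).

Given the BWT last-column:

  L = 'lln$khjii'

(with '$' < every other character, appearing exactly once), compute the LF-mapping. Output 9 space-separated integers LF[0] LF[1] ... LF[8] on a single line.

Answer: 6 7 8 0 5 1 4 2 3

Derivation:
Char counts: '$':1, 'h':1, 'i':2, 'j':1, 'k':1, 'l':2, 'n':1
C (first-col start): C('$')=0, C('h')=1, C('i')=2, C('j')=4, C('k')=5, C('l')=6, C('n')=8
L[0]='l': occ=0, LF[0]=C('l')+0=6+0=6
L[1]='l': occ=1, LF[1]=C('l')+1=6+1=7
L[2]='n': occ=0, LF[2]=C('n')+0=8+0=8
L[3]='$': occ=0, LF[3]=C('$')+0=0+0=0
L[4]='k': occ=0, LF[4]=C('k')+0=5+0=5
L[5]='h': occ=0, LF[5]=C('h')+0=1+0=1
L[6]='j': occ=0, LF[6]=C('j')+0=4+0=4
L[7]='i': occ=0, LF[7]=C('i')+0=2+0=2
L[8]='i': occ=1, LF[8]=C('i')+1=2+1=3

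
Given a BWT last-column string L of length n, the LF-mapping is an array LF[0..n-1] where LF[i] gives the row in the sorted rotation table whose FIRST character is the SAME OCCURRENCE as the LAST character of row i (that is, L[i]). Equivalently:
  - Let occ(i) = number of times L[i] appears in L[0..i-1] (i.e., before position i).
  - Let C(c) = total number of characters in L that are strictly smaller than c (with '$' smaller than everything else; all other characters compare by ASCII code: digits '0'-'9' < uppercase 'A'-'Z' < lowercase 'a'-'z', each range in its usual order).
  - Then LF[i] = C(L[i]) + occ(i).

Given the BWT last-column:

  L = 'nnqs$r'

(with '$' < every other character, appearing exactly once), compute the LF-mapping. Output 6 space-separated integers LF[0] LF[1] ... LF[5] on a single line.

Char counts: '$':1, 'n':2, 'q':1, 'r':1, 's':1
C (first-col start): C('$')=0, C('n')=1, C('q')=3, C('r')=4, C('s')=5
L[0]='n': occ=0, LF[0]=C('n')+0=1+0=1
L[1]='n': occ=1, LF[1]=C('n')+1=1+1=2
L[2]='q': occ=0, LF[2]=C('q')+0=3+0=3
L[3]='s': occ=0, LF[3]=C('s')+0=5+0=5
L[4]='$': occ=0, LF[4]=C('$')+0=0+0=0
L[5]='r': occ=0, LF[5]=C('r')+0=4+0=4

Answer: 1 2 3 5 0 4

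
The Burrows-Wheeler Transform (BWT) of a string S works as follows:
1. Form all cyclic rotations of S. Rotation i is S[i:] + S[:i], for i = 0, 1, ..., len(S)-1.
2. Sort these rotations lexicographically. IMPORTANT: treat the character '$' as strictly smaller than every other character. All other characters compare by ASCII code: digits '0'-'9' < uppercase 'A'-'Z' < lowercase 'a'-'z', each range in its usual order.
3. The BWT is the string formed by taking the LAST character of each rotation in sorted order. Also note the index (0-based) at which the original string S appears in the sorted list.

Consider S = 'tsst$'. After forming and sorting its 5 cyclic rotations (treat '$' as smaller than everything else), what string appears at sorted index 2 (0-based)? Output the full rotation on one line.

Answer: st$ts

Derivation:
All 5 rotations (rotation i = S[i:]+S[:i]):
  rot[0] = tsst$
  rot[1] = sst$t
  rot[2] = st$ts
  rot[3] = t$tss
  rot[4] = $tsst
Sorted (with $ < everything):
  sorted[0] = $tsst
  sorted[1] = sst$t
  sorted[2] = st$ts
  sorted[3] = t$tss
  sorted[4] = tsst$
sorted[2] = st$ts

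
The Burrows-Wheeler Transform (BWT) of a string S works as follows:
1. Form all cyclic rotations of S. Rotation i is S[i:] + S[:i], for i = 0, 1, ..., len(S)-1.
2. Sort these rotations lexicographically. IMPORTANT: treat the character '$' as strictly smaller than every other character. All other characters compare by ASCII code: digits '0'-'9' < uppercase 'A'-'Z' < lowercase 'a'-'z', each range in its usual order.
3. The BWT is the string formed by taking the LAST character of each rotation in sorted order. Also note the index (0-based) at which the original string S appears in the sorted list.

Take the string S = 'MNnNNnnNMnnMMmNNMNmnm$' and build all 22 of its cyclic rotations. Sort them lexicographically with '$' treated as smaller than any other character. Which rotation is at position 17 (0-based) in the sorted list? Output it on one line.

All 22 rotations (rotation i = S[i:]+S[:i]):
  rot[0] = MNnNNnnNMnnMMmNNMNmnm$
  rot[1] = NnNNnnNMnnMMmNNMNmnm$M
  rot[2] = nNNnnNMnnMMmNNMNmnm$MN
  rot[3] = NNnnNMnnMMmNNMNmnm$MNn
  rot[4] = NnnNMnnMMmNNMNmnm$MNnN
  rot[5] = nnNMnnMMmNNMNmnm$MNnNN
  rot[6] = nNMnnMMmNNMNmnm$MNnNNn
  rot[7] = NMnnMMmNNMNmnm$MNnNNnn
  rot[8] = MnnMMmNNMNmnm$MNnNNnnN
  rot[9] = nnMMmNNMNmnm$MNnNNnnNM
  rot[10] = nMMmNNMNmnm$MNnNNnnNMn
  rot[11] = MMmNNMNmnm$MNnNNnnNMnn
  rot[12] = MmNNMNmnm$MNnNNnnNMnnM
  rot[13] = mNNMNmnm$MNnNNnnNMnnMM
  rot[14] = NNMNmnm$MNnNNnnNMnnMMm
  rot[15] = NMNmnm$MNnNNnnNMnnMMmN
  rot[16] = MNmnm$MNnNNnnNMnnMMmNN
  rot[17] = Nmnm$MNnNNnnNMnnMMmNNM
  rot[18] = mnm$MNnNNnnNMnnMMmNNMN
  rot[19] = nm$MNnNNnnNMnnMMmNNMNm
  rot[20] = m$MNnNNnnNMnnMMmNNMNmn
  rot[21] = $MNnNNnnNMnnMMmNNMNmnm
Sorted (with $ < everything):
  sorted[0] = $MNnNNnnNMnnMMmNNMNmnm
  sorted[1] = MMmNNMNmnm$MNnNNnnNMnn
  sorted[2] = MNmnm$MNnNNnnNMnnMMmNN
  sorted[3] = MNnNNnnNMnnMMmNNMNmnm$
  sorted[4] = MmNNMNmnm$MNnNNnnNMnnM
  sorted[5] = MnnMMmNNMNmnm$MNnNNnnN
  sorted[6] = NMNmnm$MNnNNnnNMnnMMmN
  sorted[7] = NMnnMMmNNMNmnm$MNnNNnn
  sorted[8] = NNMNmnm$MNnNNnnNMnnMMm
  sorted[9] = NNnnNMnnMMmNNMNmnm$MNn
  sorted[10] = Nmnm$MNnNNnnNMnnMMmNNM
  sorted[11] = NnNNnnNMnnMMmNNMNmnm$M
  sorted[12] = NnnNMnnMMmNNMNmnm$MNnN
  sorted[13] = m$MNnNNnnNMnnMMmNNMNmn
  sorted[14] = mNNMNmnm$MNnNNnnNMnnMM
  sorted[15] = mnm$MNnNNnnNMnnMMmNNMN
  sorted[16] = nMMmNNMNmnm$MNnNNnnNMn
  sorted[17] = nNMnnMMmNNMNmnm$MNnNNn
  sorted[18] = nNNnnNMnnMMmNNMNmnm$MN
  sorted[19] = nm$MNnNNnnNMnnMMmNNMNm
  sorted[20] = nnMMmNNMNmnm$MNnNNnnNM
  sorted[21] = nnNMnnMMmNNMNmnm$MNnNN
sorted[17] = nNMnnMMmNNMNmnm$MNnNNn

Answer: nNMnnMMmNNMNmnm$MNnNNn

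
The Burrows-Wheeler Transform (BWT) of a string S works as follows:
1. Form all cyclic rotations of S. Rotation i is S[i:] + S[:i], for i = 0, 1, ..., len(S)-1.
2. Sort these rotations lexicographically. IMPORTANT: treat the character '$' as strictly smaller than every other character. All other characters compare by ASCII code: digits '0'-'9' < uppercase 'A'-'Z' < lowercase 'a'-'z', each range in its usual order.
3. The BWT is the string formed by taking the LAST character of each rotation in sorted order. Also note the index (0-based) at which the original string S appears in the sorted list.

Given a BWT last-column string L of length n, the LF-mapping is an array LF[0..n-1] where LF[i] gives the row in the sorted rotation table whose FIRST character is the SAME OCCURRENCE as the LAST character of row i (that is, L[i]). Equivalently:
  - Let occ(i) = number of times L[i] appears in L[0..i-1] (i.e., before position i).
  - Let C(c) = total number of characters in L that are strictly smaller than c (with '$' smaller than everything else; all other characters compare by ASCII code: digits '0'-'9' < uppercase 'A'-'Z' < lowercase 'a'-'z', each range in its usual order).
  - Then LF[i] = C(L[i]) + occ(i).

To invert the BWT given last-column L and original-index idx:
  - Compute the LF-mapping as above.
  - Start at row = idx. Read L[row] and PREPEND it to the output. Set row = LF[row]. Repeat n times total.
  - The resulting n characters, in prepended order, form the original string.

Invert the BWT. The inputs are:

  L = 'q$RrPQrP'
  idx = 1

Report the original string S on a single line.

Answer: PRPrrQq$

Derivation:
LF mapping: 5 0 4 6 1 3 7 2
Walk LF starting at row 1, prepending L[row]:
  step 1: row=1, L[1]='$', prepend. Next row=LF[1]=0
  step 2: row=0, L[0]='q', prepend. Next row=LF[0]=5
  step 3: row=5, L[5]='Q', prepend. Next row=LF[5]=3
  step 4: row=3, L[3]='r', prepend. Next row=LF[3]=6
  step 5: row=6, L[6]='r', prepend. Next row=LF[6]=7
  step 6: row=7, L[7]='P', prepend. Next row=LF[7]=2
  step 7: row=2, L[2]='R', prepend. Next row=LF[2]=4
  step 8: row=4, L[4]='P', prepend. Next row=LF[4]=1
Reversed output: PRPrrQq$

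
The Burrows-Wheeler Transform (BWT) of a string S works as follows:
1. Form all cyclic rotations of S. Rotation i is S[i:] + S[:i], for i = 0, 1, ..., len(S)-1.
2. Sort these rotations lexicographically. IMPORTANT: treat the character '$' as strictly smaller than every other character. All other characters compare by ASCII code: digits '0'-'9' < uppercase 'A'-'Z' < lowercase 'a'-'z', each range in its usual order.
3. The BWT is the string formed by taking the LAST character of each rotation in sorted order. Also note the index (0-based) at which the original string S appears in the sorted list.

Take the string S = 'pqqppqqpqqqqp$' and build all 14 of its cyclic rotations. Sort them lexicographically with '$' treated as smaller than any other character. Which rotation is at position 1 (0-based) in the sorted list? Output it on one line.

All 14 rotations (rotation i = S[i:]+S[:i]):
  rot[0] = pqqppqqpqqqqp$
  rot[1] = qqppqqpqqqqp$p
  rot[2] = qppqqpqqqqp$pq
  rot[3] = ppqqpqqqqp$pqq
  rot[4] = pqqpqqqqp$pqqp
  rot[5] = qqpqqqqp$pqqpp
  rot[6] = qpqqqqp$pqqppq
  rot[7] = pqqqqp$pqqppqq
  rot[8] = qqqqp$pqqppqqp
  rot[9] = qqqp$pqqppqqpq
  rot[10] = qqp$pqqppqqpqq
  rot[11] = qp$pqqppqqpqqq
  rot[12] = p$pqqppqqpqqqq
  rot[13] = $pqqppqqpqqqqp
Sorted (with $ < everything):
  sorted[0] = $pqqppqqpqqqqp
  sorted[1] = p$pqqppqqpqqqq
  sorted[2] = ppqqpqqqqp$pqq
  sorted[3] = pqqppqqpqqqqp$
  sorted[4] = pqqpqqqqp$pqqp
  sorted[5] = pqqqqp$pqqppqq
  sorted[6] = qp$pqqppqqpqqq
  sorted[7] = qppqqpqqqqp$pq
  sorted[8] = qpqqqqp$pqqppq
  sorted[9] = qqp$pqqppqqpqq
  sorted[10] = qqppqqpqqqqp$p
  sorted[11] = qqpqqqqp$pqqpp
  sorted[12] = qqqp$pqqppqqpq
  sorted[13] = qqqqp$pqqppqqp
sorted[1] = p$pqqppqqpqqqq

Answer: p$pqqppqqpqqqq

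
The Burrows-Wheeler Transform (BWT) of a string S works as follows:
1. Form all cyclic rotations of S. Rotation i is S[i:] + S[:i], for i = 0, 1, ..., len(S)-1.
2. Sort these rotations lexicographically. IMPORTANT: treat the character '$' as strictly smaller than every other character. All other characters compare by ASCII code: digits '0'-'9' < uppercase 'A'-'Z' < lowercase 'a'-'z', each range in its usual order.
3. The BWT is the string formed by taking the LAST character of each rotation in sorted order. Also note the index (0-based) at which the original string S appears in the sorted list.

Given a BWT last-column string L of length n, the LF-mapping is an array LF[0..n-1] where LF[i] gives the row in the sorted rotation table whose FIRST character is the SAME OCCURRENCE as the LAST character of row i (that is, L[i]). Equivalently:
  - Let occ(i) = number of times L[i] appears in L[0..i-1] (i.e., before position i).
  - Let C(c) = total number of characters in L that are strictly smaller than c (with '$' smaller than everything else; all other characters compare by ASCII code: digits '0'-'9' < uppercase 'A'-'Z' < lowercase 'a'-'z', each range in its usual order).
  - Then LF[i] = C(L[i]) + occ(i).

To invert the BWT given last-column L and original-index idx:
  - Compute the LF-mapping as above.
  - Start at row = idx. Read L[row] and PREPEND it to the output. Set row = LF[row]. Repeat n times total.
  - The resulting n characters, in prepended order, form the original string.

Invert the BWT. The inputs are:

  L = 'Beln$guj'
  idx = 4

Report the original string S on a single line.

Answer: jungleB$

Derivation:
LF mapping: 1 2 5 6 0 3 7 4
Walk LF starting at row 4, prepending L[row]:
  step 1: row=4, L[4]='$', prepend. Next row=LF[4]=0
  step 2: row=0, L[0]='B', prepend. Next row=LF[0]=1
  step 3: row=1, L[1]='e', prepend. Next row=LF[1]=2
  step 4: row=2, L[2]='l', prepend. Next row=LF[2]=5
  step 5: row=5, L[5]='g', prepend. Next row=LF[5]=3
  step 6: row=3, L[3]='n', prepend. Next row=LF[3]=6
  step 7: row=6, L[6]='u', prepend. Next row=LF[6]=7
  step 8: row=7, L[7]='j', prepend. Next row=LF[7]=4
Reversed output: jungleB$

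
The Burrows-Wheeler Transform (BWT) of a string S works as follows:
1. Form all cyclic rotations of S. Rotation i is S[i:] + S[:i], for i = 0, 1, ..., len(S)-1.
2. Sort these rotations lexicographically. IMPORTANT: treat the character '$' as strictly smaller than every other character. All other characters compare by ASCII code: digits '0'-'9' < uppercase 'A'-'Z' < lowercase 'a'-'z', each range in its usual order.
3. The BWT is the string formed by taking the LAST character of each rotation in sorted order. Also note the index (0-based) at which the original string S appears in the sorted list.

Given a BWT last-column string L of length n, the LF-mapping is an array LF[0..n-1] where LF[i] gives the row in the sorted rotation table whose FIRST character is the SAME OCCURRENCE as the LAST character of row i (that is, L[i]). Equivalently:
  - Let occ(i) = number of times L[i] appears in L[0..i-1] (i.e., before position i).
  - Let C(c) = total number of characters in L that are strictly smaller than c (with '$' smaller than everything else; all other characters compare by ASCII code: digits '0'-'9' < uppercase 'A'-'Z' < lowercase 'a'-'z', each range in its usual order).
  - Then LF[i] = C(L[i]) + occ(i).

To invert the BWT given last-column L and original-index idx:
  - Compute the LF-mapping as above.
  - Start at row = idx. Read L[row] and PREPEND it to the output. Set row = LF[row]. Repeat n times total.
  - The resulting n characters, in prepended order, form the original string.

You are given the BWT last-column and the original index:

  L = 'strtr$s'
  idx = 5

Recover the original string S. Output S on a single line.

Answer: trrsts$

Derivation:
LF mapping: 3 5 1 6 2 0 4
Walk LF starting at row 5, prepending L[row]:
  step 1: row=5, L[5]='$', prepend. Next row=LF[5]=0
  step 2: row=0, L[0]='s', prepend. Next row=LF[0]=3
  step 3: row=3, L[3]='t', prepend. Next row=LF[3]=6
  step 4: row=6, L[6]='s', prepend. Next row=LF[6]=4
  step 5: row=4, L[4]='r', prepend. Next row=LF[4]=2
  step 6: row=2, L[2]='r', prepend. Next row=LF[2]=1
  step 7: row=1, L[1]='t', prepend. Next row=LF[1]=5
Reversed output: trrsts$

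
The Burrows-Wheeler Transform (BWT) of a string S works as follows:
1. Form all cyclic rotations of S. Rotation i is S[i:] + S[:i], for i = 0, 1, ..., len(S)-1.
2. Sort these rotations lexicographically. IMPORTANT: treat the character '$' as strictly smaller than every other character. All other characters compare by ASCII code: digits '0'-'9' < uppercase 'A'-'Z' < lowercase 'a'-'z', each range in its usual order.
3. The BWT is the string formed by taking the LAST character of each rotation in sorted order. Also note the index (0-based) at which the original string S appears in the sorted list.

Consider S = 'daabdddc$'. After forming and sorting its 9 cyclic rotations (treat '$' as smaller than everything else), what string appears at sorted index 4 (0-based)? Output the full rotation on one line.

Answer: c$daabddd

Derivation:
All 9 rotations (rotation i = S[i:]+S[:i]):
  rot[0] = daabdddc$
  rot[1] = aabdddc$d
  rot[2] = abdddc$da
  rot[3] = bdddc$daa
  rot[4] = dddc$daab
  rot[5] = ddc$daabd
  rot[6] = dc$daabdd
  rot[7] = c$daabddd
  rot[8] = $daabdddc
Sorted (with $ < everything):
  sorted[0] = $daabdddc
  sorted[1] = aabdddc$d
  sorted[2] = abdddc$da
  sorted[3] = bdddc$daa
  sorted[4] = c$daabddd
  sorted[5] = daabdddc$
  sorted[6] = dc$daabdd
  sorted[7] = ddc$daabd
  sorted[8] = dddc$daab
sorted[4] = c$daabddd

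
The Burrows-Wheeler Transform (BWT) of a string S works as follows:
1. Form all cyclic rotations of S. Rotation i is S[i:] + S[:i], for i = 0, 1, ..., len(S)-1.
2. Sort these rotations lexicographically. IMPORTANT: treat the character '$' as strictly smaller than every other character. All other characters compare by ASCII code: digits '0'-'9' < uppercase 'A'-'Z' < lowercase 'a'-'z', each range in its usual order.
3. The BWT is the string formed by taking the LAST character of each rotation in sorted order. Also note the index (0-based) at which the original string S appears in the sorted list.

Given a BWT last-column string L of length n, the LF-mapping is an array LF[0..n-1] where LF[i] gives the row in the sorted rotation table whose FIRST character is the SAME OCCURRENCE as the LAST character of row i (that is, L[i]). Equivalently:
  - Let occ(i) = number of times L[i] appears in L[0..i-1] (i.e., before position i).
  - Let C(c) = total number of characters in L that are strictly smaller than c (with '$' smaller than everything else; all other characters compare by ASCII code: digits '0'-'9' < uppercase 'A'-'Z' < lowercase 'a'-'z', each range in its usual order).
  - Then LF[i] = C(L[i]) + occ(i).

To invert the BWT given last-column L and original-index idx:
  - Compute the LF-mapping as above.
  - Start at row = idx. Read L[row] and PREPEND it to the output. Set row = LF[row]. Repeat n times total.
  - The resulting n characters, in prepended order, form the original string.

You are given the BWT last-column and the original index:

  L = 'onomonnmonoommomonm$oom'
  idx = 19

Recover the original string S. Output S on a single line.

LF mapping: 13 8 14 1 15 9 10 2 16 11 17 18 3 4 19 5 20 12 6 0 21 22 7
Walk LF starting at row 19, prepending L[row]:
  step 1: row=19, L[19]='$', prepend. Next row=LF[19]=0
  step 2: row=0, L[0]='o', prepend. Next row=LF[0]=13
  step 3: row=13, L[13]='m', prepend. Next row=LF[13]=4
  step 4: row=4, L[4]='o', prepend. Next row=LF[4]=15
  step 5: row=15, L[15]='m', prepend. Next row=LF[15]=5
  step 6: row=5, L[5]='n', prepend. Next row=LF[5]=9
  step 7: row=9, L[9]='n', prepend. Next row=LF[9]=11
  step 8: row=11, L[11]='o', prepend. Next row=LF[11]=18
  step 9: row=18, L[18]='m', prepend. Next row=LF[18]=6
  step 10: row=6, L[6]='n', prepend. Next row=LF[6]=10
  step 11: row=10, L[10]='o', prepend. Next row=LF[10]=17
  step 12: row=17, L[17]='n', prepend. Next row=LF[17]=12
  step 13: row=12, L[12]='m', prepend. Next row=LF[12]=3
  step 14: row=3, L[3]='m', prepend. Next row=LF[3]=1
  step 15: row=1, L[1]='n', prepend. Next row=LF[1]=8
  step 16: row=8, L[8]='o', prepend. Next row=LF[8]=16
  step 17: row=16, L[16]='o', prepend. Next row=LF[16]=20
  step 18: row=20, L[20]='o', prepend. Next row=LF[20]=21
  step 19: row=21, L[21]='o', prepend. Next row=LF[21]=22
  step 20: row=22, L[22]='m', prepend. Next row=LF[22]=7
  step 21: row=7, L[7]='m', prepend. Next row=LF[7]=2
  step 22: row=2, L[2]='o', prepend. Next row=LF[2]=14
  step 23: row=14, L[14]='o', prepend. Next row=LF[14]=19
Reversed output: oommoooonmmnonmonnmomo$

Answer: oommoooonmmnonmonnmomo$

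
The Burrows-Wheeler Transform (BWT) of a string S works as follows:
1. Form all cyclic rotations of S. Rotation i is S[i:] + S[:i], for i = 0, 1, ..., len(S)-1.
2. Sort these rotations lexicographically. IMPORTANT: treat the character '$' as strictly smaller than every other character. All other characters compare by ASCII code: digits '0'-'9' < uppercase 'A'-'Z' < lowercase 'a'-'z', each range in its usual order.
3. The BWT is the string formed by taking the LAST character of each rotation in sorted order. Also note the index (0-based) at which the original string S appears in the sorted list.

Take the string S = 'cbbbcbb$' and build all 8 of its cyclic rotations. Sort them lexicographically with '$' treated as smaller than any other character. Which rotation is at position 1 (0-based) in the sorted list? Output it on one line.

All 8 rotations (rotation i = S[i:]+S[:i]):
  rot[0] = cbbbcbb$
  rot[1] = bbbcbb$c
  rot[2] = bbcbb$cb
  rot[3] = bcbb$cbb
  rot[4] = cbb$cbbb
  rot[5] = bb$cbbbc
  rot[6] = b$cbbbcb
  rot[7] = $cbbbcbb
Sorted (with $ < everything):
  sorted[0] = $cbbbcbb
  sorted[1] = b$cbbbcb
  sorted[2] = bb$cbbbc
  sorted[3] = bbbcbb$c
  sorted[4] = bbcbb$cb
  sorted[5] = bcbb$cbb
  sorted[6] = cbb$cbbb
  sorted[7] = cbbbcbb$
sorted[1] = b$cbbbcb

Answer: b$cbbbcb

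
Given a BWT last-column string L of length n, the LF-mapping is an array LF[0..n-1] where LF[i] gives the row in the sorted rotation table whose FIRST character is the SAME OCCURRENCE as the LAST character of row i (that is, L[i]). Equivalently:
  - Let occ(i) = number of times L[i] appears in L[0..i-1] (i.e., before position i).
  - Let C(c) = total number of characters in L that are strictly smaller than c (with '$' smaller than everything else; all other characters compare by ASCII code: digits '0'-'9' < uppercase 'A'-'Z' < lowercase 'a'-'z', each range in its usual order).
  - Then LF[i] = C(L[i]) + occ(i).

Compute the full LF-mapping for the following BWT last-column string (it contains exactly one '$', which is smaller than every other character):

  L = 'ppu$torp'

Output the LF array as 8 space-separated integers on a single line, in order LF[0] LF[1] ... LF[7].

Char counts: '$':1, 'o':1, 'p':3, 'r':1, 't':1, 'u':1
C (first-col start): C('$')=0, C('o')=1, C('p')=2, C('r')=5, C('t')=6, C('u')=7
L[0]='p': occ=0, LF[0]=C('p')+0=2+0=2
L[1]='p': occ=1, LF[1]=C('p')+1=2+1=3
L[2]='u': occ=0, LF[2]=C('u')+0=7+0=7
L[3]='$': occ=0, LF[3]=C('$')+0=0+0=0
L[4]='t': occ=0, LF[4]=C('t')+0=6+0=6
L[5]='o': occ=0, LF[5]=C('o')+0=1+0=1
L[6]='r': occ=0, LF[6]=C('r')+0=5+0=5
L[7]='p': occ=2, LF[7]=C('p')+2=2+2=4

Answer: 2 3 7 0 6 1 5 4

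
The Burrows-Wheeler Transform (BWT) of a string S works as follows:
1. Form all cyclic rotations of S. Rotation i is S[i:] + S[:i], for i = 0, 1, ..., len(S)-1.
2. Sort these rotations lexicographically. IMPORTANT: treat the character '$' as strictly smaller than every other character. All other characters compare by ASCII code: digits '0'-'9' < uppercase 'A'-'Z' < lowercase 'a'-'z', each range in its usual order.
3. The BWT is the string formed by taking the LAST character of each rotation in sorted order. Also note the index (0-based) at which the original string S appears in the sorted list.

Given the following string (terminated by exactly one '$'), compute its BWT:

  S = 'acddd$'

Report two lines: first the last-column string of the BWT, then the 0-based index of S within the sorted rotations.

All 6 rotations (rotation i = S[i:]+S[:i]):
  rot[0] = acddd$
  rot[1] = cddd$a
  rot[2] = ddd$ac
  rot[3] = dd$acd
  rot[4] = d$acdd
  rot[5] = $acddd
Sorted (with $ < everything):
  sorted[0] = $acddd  (last char: 'd')
  sorted[1] = acddd$  (last char: '$')
  sorted[2] = cddd$a  (last char: 'a')
  sorted[3] = d$acdd  (last char: 'd')
  sorted[4] = dd$acd  (last char: 'd')
  sorted[5] = ddd$ac  (last char: 'c')
Last column: d$addc
Original string S is at sorted index 1

Answer: d$addc
1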